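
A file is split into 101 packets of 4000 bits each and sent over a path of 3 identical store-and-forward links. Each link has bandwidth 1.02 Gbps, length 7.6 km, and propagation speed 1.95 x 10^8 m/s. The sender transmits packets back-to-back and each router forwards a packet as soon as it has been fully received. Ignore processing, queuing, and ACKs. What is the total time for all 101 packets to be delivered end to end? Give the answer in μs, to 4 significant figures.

520.8 μs

Per-hop transmission t_tx = L/R = 4000/1020000000 = 3.92157 μs.
Per-hop propagation t_prop = 7600/195000000 = 38.9744 μs.
Pipeline fill: first packet needs 3·t_tx to clear all hops; remaining 100 packets each add one t_tx.
Total = (3+101-1)·t_tx + 3·t_prop = 103·3.92157 + 3·38.9744 = 520.8 μs.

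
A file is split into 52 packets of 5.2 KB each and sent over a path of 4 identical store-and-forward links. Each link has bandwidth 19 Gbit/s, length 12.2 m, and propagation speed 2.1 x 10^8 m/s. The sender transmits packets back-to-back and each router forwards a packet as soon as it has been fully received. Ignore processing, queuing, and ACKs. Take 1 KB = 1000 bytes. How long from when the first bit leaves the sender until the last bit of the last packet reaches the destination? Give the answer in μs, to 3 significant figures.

121 μs

Per-hop transmission t_tx = L/R = 41600/19000000000 = 2.18947 μs.
Per-hop propagation t_prop = 12.2/210000000 = 0.0580952 μs.
Pipeline fill: first packet needs 4·t_tx to clear all hops; remaining 51 packets each add one t_tx.
Total = (4+52-1)·t_tx + 4·t_prop = 55·2.18947 + 4·0.0580952 = 121 μs.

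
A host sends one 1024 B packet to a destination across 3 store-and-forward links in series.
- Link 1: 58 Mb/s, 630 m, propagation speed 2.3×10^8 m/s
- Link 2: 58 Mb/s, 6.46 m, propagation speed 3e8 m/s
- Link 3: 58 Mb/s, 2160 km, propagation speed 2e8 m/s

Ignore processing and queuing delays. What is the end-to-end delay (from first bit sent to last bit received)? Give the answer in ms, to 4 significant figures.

L = 1024 × 8 = 8192 bits.
Transmission delay per hop = L/R = 8192/58000000 = 0.141241 ms; 3 hops → 0.423724 ms.
Propagation delays (d/s per hop): 0.00273913, 2.15333e-05, 10.8 ms; sum = 10.8028 ms.
End-to-end = 11.23 ms.

11.23 ms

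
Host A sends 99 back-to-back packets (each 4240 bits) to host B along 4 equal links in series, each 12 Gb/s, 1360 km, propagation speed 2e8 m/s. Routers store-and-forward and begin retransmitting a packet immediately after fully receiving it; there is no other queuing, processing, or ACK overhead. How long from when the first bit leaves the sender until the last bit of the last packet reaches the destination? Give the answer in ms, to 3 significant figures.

Per-hop transmission t_tx = L/R = 4240/12000000000 = 0.000353333 ms.
Per-hop propagation t_prop = 1360000/200000000 = 6.8 ms.
Pipeline fill: first packet needs 4·t_tx to clear all hops; remaining 98 packets each add one t_tx.
Total = (4+99-1)·t_tx + 4·t_prop = 102·0.000353333 + 4·6.8 = 27.2 ms.

27.2 ms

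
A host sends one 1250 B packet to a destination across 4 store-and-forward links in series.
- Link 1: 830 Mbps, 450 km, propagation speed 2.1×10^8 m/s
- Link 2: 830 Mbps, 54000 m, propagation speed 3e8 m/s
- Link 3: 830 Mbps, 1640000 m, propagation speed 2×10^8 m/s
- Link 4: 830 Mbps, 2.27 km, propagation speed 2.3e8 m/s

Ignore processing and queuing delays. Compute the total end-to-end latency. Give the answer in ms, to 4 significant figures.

L = 1250 × 8 = 10000 bits.
Transmission delay per hop = L/R = 10000/830000000 = 0.0120482 ms; 4 hops → 0.0481928 ms.
Propagation delays (d/s per hop): 2.14286, 0.18, 8.2, 0.00986957 ms; sum = 10.5327 ms.
End-to-end = 10.58 ms.

10.58 ms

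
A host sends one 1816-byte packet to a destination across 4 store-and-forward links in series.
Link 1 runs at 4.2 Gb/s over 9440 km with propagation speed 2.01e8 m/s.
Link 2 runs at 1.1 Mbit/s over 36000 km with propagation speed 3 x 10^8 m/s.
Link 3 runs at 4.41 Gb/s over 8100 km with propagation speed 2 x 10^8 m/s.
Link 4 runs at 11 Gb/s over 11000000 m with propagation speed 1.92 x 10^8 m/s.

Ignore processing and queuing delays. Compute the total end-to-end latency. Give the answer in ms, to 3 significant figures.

L = 1816 × 8 = 14528 bits.
Transmission delays (L/R per hop): 0.00345905, 13.2073, 0.00329433, 0.00132073 ms; sum = 13.2153 ms.
Propagation delays (d/s per hop): 46.9652, 120, 40.5, 57.2917 ms; sum = 264.757 ms.
End-to-end = 278 ms.

278 ms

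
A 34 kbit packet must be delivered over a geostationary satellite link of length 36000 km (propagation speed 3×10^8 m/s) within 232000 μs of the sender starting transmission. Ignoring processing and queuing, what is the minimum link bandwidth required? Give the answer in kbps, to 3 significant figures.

304 kbps

Propagation delay = 36000000 / 300000000 = 120000 μs.
Transmission budget = 232000 − 120000 = 112000 μs.
R ≥ L / t_tx = 34000 bits / 0.112 s = 304 kbps.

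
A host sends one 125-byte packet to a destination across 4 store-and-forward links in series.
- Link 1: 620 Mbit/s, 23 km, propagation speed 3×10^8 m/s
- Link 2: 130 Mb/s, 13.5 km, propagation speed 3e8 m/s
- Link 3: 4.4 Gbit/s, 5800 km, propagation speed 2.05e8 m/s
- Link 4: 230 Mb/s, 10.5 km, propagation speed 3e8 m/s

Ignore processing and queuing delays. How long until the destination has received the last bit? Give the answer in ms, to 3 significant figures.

L = 125 × 8 = 1000 bits.
Transmission delays (L/R per hop): 0.0016129, 0.00769231, 0.000227273, 0.00434783 ms; sum = 0.0138803 ms.
Propagation delays (d/s per hop): 0.0766667, 0.045, 28.2927, 0.035 ms; sum = 28.4493 ms.
End-to-end = 28.5 ms.

28.5 ms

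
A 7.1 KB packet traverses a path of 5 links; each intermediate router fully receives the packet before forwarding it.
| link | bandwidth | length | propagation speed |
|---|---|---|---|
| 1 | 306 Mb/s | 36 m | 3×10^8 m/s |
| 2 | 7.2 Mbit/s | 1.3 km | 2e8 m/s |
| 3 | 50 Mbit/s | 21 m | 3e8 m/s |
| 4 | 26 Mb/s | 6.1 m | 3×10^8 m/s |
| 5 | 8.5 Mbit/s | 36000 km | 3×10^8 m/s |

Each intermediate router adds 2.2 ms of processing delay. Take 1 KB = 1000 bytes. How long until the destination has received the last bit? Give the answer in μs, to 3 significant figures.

L = 56800 bits.
Transmission delays (L/R per hop): 185.621, 7888.89, 1136, 2184.62, 6682.35 μs; sum = 18077.5 μs.
Propagation delays (d/s per hop): 0.12, 6.5, 0.07, 0.0203333, 120000 μs; sum = 120007 μs.
Processing at 4 router(s): 4 × 2.2 ms = 8800 μs.
End-to-end = 147000 μs.

147000 μs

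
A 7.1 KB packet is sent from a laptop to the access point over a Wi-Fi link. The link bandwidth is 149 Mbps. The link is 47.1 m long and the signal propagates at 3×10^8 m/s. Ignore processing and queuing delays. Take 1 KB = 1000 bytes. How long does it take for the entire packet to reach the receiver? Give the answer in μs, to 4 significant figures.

381.4 μs

L = 56800 bits.
Transmission delay = L/R = 56800 / 149000000 = 381.208 μs.
Propagation delay = d/s = 47.1 m / 300000000 m/s = 0.157 μs.
Total = 381.4 μs.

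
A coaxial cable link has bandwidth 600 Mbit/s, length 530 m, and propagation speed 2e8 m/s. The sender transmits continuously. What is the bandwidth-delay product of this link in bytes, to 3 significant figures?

199 bytes

Propagation delay = 530 / 200000000 = 2.65e-06 s.
BDP = R × t_prop = 600000000 × 2.65e-06 = 1590 bits.
In bytes: 1590/8 = 199 bytes.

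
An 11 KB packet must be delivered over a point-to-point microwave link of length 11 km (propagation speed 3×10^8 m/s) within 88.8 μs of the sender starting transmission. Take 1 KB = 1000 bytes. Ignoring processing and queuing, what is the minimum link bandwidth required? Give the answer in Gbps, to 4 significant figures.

L = 88000 bits.
Propagation delay = 11000 / 300000000 = 36.6667 μs.
Transmission budget = 88.8 − 36.6667 = 52.1333 μs.
R ≥ L / t_tx = 88000 bits / 5.21333e-05 s = 1.688 Gbps.

1.688 Gbps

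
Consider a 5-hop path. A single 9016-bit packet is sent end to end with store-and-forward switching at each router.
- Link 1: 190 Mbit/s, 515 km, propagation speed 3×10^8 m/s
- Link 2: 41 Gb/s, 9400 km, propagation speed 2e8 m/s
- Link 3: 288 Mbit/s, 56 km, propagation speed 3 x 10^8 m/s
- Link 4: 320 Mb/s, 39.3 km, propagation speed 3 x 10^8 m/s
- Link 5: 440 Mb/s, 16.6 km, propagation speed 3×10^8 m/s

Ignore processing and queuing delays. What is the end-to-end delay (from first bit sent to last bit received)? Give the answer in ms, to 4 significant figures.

Transmission delays (L/R per hop): 0.0474526, 0.000219902, 0.0313056, 0.028175, 0.0204909 ms; sum = 0.127644 ms.
Propagation delays (d/s per hop): 1.71667, 47, 0.186667, 0.131, 0.0553333 ms; sum = 49.0897 ms.
End-to-end = 49.22 ms.

49.22 ms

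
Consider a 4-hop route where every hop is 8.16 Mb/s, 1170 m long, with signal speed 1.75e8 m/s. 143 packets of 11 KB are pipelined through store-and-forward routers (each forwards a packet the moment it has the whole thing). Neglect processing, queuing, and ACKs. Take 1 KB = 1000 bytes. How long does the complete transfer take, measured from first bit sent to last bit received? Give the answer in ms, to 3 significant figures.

1570 ms

Per-hop transmission t_tx = L/R = 88000/8160000 = 10.7843 ms.
Per-hop propagation t_prop = 1170/175000000 = 0.00668571 ms.
Pipeline fill: first packet needs 4·t_tx to clear all hops; remaining 142 packets each add one t_tx.
Total = (4+143-1)·t_tx + 4·t_prop = 146·10.7843 + 4·0.00668571 = 1570 ms.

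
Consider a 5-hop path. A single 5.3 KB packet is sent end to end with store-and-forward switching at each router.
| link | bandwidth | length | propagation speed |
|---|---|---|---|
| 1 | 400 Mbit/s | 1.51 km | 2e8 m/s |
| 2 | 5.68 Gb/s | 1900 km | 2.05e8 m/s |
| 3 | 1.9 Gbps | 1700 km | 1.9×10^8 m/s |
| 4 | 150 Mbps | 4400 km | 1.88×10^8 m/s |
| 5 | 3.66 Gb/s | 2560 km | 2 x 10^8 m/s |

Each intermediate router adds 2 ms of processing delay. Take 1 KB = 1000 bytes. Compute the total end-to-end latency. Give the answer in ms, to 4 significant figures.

L = 42400 bits.
Transmission delays (L/R per hop): 0.106, 0.00746479, 0.0223158, 0.282667, 0.0115847 ms; sum = 0.430032 ms.
Propagation delays (d/s per hop): 0.00755, 9.26829, 8.94737, 23.4043, 12.8 ms; sum = 54.4275 ms.
Processing at 4 router(s): 4 × 2 ms = 8 ms.
End-to-end = 62.86 ms.

62.86 ms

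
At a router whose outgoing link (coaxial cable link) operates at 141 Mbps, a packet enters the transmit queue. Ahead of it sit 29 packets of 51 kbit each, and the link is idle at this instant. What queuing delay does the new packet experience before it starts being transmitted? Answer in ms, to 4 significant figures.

Each queued packet: L/R = 51000/141000000 = 0.361702 ms.
29 queued → 10.4894 ms.
Queuing delay = 10.49 ms.

10.49 ms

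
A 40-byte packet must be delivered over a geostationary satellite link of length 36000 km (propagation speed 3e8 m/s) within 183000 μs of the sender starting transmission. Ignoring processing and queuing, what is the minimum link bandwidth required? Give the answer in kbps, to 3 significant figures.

5.08 kbps

L = 320 bits.
Propagation delay = 36000000 / 300000000 = 120000 μs.
Transmission budget = 183000 − 120000 = 63000 μs.
R ≥ L / t_tx = 320 bits / 0.063 s = 5.08 kbps.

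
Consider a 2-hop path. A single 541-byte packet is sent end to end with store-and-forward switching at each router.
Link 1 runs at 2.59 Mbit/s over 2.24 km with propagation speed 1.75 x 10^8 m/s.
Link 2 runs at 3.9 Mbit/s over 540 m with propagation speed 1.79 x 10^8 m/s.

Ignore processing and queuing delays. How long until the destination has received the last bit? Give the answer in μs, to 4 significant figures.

L = 541 × 8 = 4328 bits.
Transmission delays (L/R per hop): 1671.04, 1109.74 μs; sum = 2780.79 μs.
Propagation delays (d/s per hop): 12.8, 3.01676 μs; sum = 15.8168 μs.
End-to-end = 2797 μs.

2797 μs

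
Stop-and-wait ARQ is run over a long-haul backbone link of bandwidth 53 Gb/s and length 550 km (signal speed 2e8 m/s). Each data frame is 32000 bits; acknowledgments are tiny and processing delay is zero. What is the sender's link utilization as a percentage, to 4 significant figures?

0.01098 %

t_tx = L/R = 32000/53000000000 = 6.03774e-07 s.
t_prop = 550000/200000000 = 0.00275 s; RTT = 0.0055 s.
Cycle = t_tx + RTT = 0.0055006 s.
Utilization = t_tx / cycle = 6.03774e-07/0.0055006 = 0.01098 %.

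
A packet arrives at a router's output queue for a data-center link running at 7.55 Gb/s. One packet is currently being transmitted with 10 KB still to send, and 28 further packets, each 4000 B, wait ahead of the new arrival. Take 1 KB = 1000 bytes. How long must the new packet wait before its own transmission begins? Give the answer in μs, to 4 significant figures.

129.3 μs

Each queued packet: L/R = 32000/7550000000 = 4.23841 μs.
28 queued → 118.675 μs.
Plus remaining 80000 bits of current packet: 10.596 μs.
Queuing delay = 129.3 μs.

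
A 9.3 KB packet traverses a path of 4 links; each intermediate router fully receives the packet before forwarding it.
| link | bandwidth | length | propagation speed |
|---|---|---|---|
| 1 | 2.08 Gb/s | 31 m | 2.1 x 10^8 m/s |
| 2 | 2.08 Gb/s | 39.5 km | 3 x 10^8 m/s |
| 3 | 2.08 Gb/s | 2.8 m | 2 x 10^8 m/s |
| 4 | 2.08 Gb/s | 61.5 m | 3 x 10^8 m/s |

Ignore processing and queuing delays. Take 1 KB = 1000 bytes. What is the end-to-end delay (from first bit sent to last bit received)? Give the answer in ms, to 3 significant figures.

0.275 ms

L = 74400 bits.
Transmission delay per hop = L/R = 74400/2080000000 = 0.0357692 ms; 4 hops → 0.143077 ms.
Propagation delays (d/s per hop): 0.000147619, 0.131667, 1.4e-05, 0.000205 ms; sum = 0.132033 ms.
End-to-end = 0.275 ms.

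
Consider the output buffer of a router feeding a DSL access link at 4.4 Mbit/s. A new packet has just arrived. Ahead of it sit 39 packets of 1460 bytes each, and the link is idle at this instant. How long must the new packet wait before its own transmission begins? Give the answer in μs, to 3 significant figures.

Each queued packet: L/R = 11680/4400000 = 2654.55 μs.
39 queued → 103527 μs.
Queuing delay = 104000 μs.

104000 μs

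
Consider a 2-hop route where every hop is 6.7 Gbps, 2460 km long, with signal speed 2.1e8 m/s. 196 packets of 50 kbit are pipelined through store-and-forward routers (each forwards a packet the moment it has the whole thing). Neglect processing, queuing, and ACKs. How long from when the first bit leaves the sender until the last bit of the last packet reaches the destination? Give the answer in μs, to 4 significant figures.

Per-hop transmission t_tx = L/R = 50000/6700000000 = 7.46269 μs.
Per-hop propagation t_prop = 2460000/210000000 = 11714.3 μs.
Pipeline fill: first packet needs 2·t_tx to clear all hops; remaining 195 packets each add one t_tx.
Total = (2+196-1)·t_tx + 2·t_prop = 197·7.46269 + 2·11714.3 = 24900 μs.

24900 μs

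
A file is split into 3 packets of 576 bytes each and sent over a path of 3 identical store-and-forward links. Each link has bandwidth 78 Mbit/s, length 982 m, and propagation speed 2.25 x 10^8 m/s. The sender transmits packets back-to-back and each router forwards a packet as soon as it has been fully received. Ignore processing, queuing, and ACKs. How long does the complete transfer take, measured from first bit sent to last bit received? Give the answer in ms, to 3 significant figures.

Per-hop transmission t_tx = L/R = 4608/78000000 = 0.0590769 ms.
Per-hop propagation t_prop = 982/225000000 = 0.00436444 ms.
Pipeline fill: first packet needs 3·t_tx to clear all hops; remaining 2 packets each add one t_tx.
Total = (3+3-1)·t_tx + 3·t_prop = 5·0.0590769 + 3·0.00436444 = 0.308 ms.

0.308 ms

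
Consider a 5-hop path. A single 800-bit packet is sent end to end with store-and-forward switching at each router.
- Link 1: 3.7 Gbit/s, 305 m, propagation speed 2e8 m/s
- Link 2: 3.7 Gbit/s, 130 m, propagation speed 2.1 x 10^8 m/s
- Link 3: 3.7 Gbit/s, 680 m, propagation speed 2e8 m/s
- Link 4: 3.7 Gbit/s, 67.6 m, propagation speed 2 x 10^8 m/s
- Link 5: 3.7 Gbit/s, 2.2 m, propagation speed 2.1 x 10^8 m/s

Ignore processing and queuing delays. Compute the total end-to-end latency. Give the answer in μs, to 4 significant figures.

Transmission delay per hop = L/R = 800/3700000000 = 0.216216 μs; 5 hops → 1.08108 μs.
Propagation delays (d/s per hop): 1.525, 0.619048, 3.4, 0.338, 0.0104762 μs; sum = 5.89252 μs.
End-to-end = 6.974 μs.

6.974 μs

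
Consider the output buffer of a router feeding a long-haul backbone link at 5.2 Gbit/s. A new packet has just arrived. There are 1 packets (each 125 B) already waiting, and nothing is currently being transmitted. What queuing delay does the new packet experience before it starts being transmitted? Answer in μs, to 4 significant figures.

Each queued packet: L/R = 1000/5200000000 = 0.192308 μs.
1 queued → 0.192308 μs.
Queuing delay = 0.1923 μs.

0.1923 μs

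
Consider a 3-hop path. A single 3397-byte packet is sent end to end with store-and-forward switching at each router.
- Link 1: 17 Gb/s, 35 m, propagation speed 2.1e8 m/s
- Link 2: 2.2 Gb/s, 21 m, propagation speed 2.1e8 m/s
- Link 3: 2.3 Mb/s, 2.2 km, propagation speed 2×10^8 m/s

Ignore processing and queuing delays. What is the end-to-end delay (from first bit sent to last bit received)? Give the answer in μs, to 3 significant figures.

L = 3397 × 8 = 27176 bits.
Transmission delays (L/R per hop): 1.59859, 12.3527, 11815.7 μs; sum = 11829.6 μs.
Propagation delays (d/s per hop): 0.166667, 0.1, 11 μs; sum = 11.2667 μs.
End-to-end = 11800 μs.

11800 μs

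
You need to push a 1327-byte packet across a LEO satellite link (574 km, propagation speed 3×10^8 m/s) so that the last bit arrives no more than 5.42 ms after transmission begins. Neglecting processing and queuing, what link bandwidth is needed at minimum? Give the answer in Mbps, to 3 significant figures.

3.03 Mbps

L = 10616 bits.
Propagation delay = 574000 / 300000000 = 1.91333 ms.
Transmission budget = 5.42 − 1.91333 = 3.50667 ms.
R ≥ L / t_tx = 10616 bits / 0.00350667 s = 3.03 Mbps.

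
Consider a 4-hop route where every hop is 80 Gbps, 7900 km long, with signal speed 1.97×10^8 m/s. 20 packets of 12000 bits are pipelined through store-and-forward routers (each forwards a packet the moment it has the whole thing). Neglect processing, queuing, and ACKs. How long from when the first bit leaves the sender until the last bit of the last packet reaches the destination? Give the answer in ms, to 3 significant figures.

Per-hop transmission t_tx = L/R = 12000/80000000000 = 0.00015 ms.
Per-hop propagation t_prop = 7900000/197000000 = 40.1015 ms.
Pipeline fill: first packet needs 4·t_tx to clear all hops; remaining 19 packets each add one t_tx.
Total = (4+20-1)·t_tx + 4·t_prop = 23·0.00015 + 4·40.1015 = 160 ms.

160 ms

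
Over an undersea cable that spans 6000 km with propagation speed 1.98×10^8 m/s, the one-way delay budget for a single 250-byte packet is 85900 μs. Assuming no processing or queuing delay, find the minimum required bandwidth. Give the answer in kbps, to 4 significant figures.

L = 2000 bits.
Propagation delay = 6000000 / 198000000 = 30303 μs.
Transmission budget = 85900 − 30303 = 55597 μs.
R ≥ L / t_tx = 2000 bits / 0.055597 s = 35.97 kbps.

35.97 kbps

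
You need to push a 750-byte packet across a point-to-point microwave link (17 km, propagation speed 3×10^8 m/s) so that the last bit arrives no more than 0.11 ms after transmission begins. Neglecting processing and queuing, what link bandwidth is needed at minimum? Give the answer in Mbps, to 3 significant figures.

113 Mbps

L = 6000 bits.
Propagation delay = 17000 / 300000000 = 0.0566667 ms.
Transmission budget = 0.11 − 0.0566667 = 0.0533333 ms.
R ≥ L / t_tx = 6000 bits / 5.33333e-05 s = 113 Mbps.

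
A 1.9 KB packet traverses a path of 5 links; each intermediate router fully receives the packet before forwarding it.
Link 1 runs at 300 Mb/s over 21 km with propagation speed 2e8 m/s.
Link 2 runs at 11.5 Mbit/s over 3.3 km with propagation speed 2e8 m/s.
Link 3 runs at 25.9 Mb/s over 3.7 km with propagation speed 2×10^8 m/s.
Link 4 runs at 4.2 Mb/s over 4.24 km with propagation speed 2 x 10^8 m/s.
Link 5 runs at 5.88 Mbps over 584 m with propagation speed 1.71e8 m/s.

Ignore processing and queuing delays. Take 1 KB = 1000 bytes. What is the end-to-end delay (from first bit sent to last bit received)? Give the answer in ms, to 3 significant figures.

8.33 ms

L = 15200 bits.
Transmission delays (L/R per hop): 0.0506667, 1.32174, 0.586873, 3.61905, 2.58503 ms; sum = 8.16336 ms.
Propagation delays (d/s per hop): 0.105, 0.0165, 0.0185, 0.0212, 0.0034152 ms; sum = 0.164615 ms.
End-to-end = 8.33 ms.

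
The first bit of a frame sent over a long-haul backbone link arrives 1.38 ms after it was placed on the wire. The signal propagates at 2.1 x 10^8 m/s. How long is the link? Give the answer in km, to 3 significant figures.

d = s × t_prop = 210000000 × 0.00138 = 290 km.

290 km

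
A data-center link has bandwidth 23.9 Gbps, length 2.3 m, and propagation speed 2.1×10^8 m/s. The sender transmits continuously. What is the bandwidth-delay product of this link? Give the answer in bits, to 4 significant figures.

Propagation delay = 2.3 / 210000000 = 1.09524e-08 s.
BDP = R × t_prop = 23900000000 × 1.09524e-08 = 261.762 bits.

261.8 bits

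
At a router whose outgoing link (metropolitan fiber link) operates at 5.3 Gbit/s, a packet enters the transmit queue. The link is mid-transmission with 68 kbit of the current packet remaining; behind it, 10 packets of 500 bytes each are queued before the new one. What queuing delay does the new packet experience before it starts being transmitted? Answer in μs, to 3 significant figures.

Each queued packet: L/R = 4000/5300000000 = 0.754717 μs.
10 queued → 7.54717 μs.
Plus remaining 68000 bits of current packet: 12.8302 μs.
Queuing delay = 20.4 μs.

20.4 μs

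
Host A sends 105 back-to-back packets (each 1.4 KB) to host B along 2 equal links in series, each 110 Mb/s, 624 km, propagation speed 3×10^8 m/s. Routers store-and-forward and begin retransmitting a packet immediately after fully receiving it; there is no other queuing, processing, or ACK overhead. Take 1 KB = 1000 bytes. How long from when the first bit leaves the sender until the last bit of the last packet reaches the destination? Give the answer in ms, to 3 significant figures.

Per-hop transmission t_tx = L/R = 11200/110000000 = 0.101818 ms.
Per-hop propagation t_prop = 624000/300000000 = 2.08 ms.
Pipeline fill: first packet needs 2·t_tx to clear all hops; remaining 104 packets each add one t_tx.
Total = (2+105-1)·t_tx + 2·t_prop = 106·0.101818 + 2·2.08 = 15.0 ms.

15.0 ms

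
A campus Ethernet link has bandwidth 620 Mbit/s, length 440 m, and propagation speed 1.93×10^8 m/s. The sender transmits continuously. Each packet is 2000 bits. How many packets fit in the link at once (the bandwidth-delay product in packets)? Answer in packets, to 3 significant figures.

Propagation delay = 440 / 193000000 = 2.27979e-06 s.
BDP = R × t_prop = 620000000 × 2.27979e-06 = 1413.47 bits.
In packets of 2000 bits: 0.707 packets.

0.707 packets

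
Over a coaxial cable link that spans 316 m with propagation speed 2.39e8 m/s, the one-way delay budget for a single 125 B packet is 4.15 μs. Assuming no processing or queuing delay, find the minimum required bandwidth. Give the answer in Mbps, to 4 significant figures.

353.6 Mbps

L = 1000 bits.
Propagation delay = 316 / 239000000 = 1.32218 μs.
Transmission budget = 4.15 − 1.32218 = 2.82782 μs.
R ≥ L / t_tx = 1000 bits / 2.82782e-06 s = 353.6 Mbps.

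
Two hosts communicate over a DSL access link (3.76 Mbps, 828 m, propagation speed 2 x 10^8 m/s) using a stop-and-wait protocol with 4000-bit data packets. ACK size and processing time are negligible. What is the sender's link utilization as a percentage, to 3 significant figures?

99.2 %

t_tx = L/R = 4000/3760000 = 0.00106383 s.
t_prop = 828/200000000 = 4.14e-06 s; RTT = 8.28e-06 s.
Cycle = t_tx + RTT = 0.00107211 s.
Utilization = t_tx / cycle = 0.00106383/0.00107211 = 99.2 %.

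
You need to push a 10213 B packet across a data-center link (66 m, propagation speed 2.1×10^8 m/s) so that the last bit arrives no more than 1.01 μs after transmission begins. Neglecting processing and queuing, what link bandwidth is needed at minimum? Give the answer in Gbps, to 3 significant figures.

117 Gbps

L = 81704 bits.
Propagation delay = 66 / 210000000 = 0.314286 μs.
Transmission budget = 1.01 − 0.314286 = 0.695714 μs.
R ≥ L / t_tx = 81704 bits / 6.95714e-07 s = 117 Gbps.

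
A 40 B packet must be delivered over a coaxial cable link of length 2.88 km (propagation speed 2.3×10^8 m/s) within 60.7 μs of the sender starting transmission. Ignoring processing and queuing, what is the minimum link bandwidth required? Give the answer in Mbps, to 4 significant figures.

L = 320 bits.
Propagation delay = 2880 / 2.3e+08 = 12.5217 μs.
Transmission budget = 60.7 − 12.5217 = 48.1783 μs.
R ≥ L / t_tx = 320 bits / 4.81783e-05 s = 6.642 Mbps.

6.642 Mbps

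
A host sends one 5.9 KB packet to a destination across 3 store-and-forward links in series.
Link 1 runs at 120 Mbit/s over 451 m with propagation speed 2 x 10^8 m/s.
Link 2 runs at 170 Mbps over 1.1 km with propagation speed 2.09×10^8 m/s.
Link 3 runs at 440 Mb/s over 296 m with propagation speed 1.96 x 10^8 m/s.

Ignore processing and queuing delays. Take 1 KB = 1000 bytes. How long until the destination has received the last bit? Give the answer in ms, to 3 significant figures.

0.787 ms

L = 47200 bits.
Transmission delays (L/R per hop): 0.393333, 0.277647, 0.107273 ms; sum = 0.778253 ms.
Propagation delays (d/s per hop): 0.002255, 0.00526316, 0.0015102 ms; sum = 0.00902836 ms.
End-to-end = 0.787 ms.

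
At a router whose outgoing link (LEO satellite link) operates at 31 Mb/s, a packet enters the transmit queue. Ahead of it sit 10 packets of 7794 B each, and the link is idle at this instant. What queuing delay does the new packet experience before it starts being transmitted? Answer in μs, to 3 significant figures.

Each queued packet: L/R = 62352/31000000 = 2011.35 μs.
10 queued → 20113.5 μs.
Queuing delay = 20100 μs.

20100 μs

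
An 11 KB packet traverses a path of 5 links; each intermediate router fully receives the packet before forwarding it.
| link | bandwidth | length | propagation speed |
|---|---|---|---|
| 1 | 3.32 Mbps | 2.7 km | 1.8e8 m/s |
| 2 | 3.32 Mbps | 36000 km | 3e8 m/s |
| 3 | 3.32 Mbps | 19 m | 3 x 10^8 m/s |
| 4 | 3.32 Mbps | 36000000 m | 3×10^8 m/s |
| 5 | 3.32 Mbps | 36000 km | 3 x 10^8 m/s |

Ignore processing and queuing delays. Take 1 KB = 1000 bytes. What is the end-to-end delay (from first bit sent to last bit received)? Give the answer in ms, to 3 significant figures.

493 ms

L = 88000 bits.
Transmission delay per hop = L/R = 88000/3320000 = 26.506 ms; 5 hops → 132.53 ms.
Propagation delays (d/s per hop): 0.015, 120, 6.33333e-05, 120, 120 ms; sum = 360.015 ms.
End-to-end = 493 ms.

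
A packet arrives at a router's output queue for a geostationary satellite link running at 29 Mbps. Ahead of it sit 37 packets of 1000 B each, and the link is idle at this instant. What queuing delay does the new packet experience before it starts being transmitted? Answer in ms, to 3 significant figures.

10.2 ms

Each queued packet: L/R = 8000/29000000 = 0.275862 ms.
37 queued → 10.2069 ms.
Queuing delay = 10.2 ms.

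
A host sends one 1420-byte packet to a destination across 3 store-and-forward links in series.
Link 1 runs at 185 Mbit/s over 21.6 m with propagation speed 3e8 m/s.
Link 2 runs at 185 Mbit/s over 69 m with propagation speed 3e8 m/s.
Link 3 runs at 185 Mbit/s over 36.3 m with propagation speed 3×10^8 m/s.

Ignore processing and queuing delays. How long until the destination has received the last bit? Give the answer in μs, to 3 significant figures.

L = 1420 × 8 = 11360 bits.
Transmission delay per hop = L/R = 11360/185000000 = 61.4054 μs; 3 hops → 184.216 μs.
Propagation delays (d/s per hop): 0.072, 0.23, 0.121 μs; sum = 0.423 μs.
End-to-end = 185 μs.

185 μs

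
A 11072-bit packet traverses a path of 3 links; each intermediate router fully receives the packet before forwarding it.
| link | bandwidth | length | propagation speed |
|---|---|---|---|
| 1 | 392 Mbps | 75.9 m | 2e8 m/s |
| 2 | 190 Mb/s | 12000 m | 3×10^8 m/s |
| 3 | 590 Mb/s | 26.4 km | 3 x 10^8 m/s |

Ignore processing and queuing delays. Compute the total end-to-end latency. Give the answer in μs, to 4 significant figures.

233.7 μs

Transmission delays (L/R per hop): 28.2449, 58.2737, 18.7661 μs; sum = 105.285 μs.
Propagation delays (d/s per hop): 0.3795, 40, 88 μs; sum = 128.38 μs.
End-to-end = 233.7 μs.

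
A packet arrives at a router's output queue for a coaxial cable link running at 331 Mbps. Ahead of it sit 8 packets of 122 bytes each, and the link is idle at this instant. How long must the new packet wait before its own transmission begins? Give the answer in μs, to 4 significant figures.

Each queued packet: L/R = 976/331000000 = 2.94864 μs.
8 queued → 23.5891 μs.
Queuing delay = 23.59 μs.

23.59 μs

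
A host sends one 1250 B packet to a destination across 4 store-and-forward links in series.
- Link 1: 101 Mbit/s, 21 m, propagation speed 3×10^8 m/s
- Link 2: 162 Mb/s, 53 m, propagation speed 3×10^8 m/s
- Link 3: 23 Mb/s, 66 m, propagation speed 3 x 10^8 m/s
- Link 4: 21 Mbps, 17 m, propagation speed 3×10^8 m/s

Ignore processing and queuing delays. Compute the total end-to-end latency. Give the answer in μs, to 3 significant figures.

1070 μs

L = 1250 × 8 = 10000 bits.
Transmission delays (L/R per hop): 99.0099, 61.7284, 434.783, 476.19 μs; sum = 1071.71 μs.
Propagation delays (d/s per hop): 0.07, 0.176667, 0.22, 0.0566667 μs; sum = 0.523333 μs.
End-to-end = 1070 μs.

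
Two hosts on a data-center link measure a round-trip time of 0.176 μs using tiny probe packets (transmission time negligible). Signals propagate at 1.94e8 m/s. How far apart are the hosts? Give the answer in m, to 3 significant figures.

17.1 m

One-way propagation = RTT/2 = 0.088 μs.
d = s × t = 194000000 × 8.8e-08 = 17.1 m.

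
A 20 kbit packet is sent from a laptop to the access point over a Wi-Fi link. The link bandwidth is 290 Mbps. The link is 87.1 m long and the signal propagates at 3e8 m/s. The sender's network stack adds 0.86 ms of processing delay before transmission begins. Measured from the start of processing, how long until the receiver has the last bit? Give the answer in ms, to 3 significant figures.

L = 20000 bits.
Transmission delay = L/R = 20000 / 290000000 = 0.0689655 ms.
Propagation delay = d/s = 87.1 m / 300000000 m/s = 0.000290333 ms.
Plus processing delay 0.86 ms = 0.86 ms.
Total = 0.929 ms.

0.929 ms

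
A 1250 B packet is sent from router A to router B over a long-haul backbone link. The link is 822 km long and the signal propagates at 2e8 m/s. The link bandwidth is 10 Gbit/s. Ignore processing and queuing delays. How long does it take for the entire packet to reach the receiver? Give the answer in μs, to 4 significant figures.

4111 μs

L = 1250 × 8 = 10000 bits.
Transmission delay = L/R = 10000 / 10000000000 = 1 μs.
Propagation delay = d/s = 822000 m / 200000000 m/s = 4110 μs.
Total = 4111 μs.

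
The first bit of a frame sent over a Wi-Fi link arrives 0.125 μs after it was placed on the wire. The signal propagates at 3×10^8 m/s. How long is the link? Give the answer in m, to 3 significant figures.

37.5 m

d = s × t_prop = 300000000 × 1.25e-07 = 37.5 m.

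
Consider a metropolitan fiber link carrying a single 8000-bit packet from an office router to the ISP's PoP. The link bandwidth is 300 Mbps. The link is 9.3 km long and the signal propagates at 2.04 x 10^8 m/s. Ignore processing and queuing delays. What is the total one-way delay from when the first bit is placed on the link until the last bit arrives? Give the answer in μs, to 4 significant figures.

72.25 μs

Transmission delay = L/R = 8000 / 300000000 = 26.6667 μs.
Propagation delay = d/s = 9300 m / 204000000 m/s = 45.5882 μs.
Total = 72.25 μs.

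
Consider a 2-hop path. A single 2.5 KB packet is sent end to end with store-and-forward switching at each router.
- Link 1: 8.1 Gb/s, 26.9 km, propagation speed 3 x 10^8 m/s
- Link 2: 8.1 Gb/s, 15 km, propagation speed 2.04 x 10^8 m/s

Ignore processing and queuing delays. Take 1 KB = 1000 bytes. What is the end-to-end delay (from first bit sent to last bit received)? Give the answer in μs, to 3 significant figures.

L = 20000 bits.
Transmission delay per hop = L/R = 20000/8100000000 = 2.46914 μs; 2 hops → 4.93827 μs.
Propagation delays (d/s per hop): 89.6667, 73.5294 μs; sum = 163.196 μs.
End-to-end = 168 μs.

168 μs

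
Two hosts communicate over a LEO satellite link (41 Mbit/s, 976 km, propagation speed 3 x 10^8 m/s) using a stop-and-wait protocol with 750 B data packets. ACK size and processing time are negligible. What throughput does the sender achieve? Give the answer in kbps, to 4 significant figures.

t_tx = L/R = 6000/41000000 = 0.000146341 s.
t_prop = 976000/300000000 = 0.00325333 s; RTT = 0.00650667 s.
Cycle = t_tx + RTT = 0.00665301 s.
Throughput = L / cycle = 6000 / 0.00665301 = 901.8 kbps.

901.8 kbps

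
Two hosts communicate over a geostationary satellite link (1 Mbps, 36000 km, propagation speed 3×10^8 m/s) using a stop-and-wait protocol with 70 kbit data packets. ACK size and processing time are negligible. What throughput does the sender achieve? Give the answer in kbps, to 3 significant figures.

t_tx = L/R = 70000/1000000 = 0.07 s.
t_prop = 36000000/300000000 = 0.12 s; RTT = 0.24 s.
Cycle = t_tx + RTT = 0.31 s.
Throughput = L / cycle = 70000 / 0.31 = 226 kbps.

226 kbps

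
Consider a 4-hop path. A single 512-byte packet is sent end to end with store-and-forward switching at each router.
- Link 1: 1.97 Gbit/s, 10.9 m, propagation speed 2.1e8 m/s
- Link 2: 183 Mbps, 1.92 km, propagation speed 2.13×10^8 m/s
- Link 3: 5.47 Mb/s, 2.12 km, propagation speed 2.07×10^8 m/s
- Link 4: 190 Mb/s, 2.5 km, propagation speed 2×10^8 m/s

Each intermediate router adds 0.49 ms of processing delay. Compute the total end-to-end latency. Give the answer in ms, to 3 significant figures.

L = 512 × 8 = 4096 bits.
Transmission delays (L/R per hop): 0.00207919, 0.0223825, 0.748812, 0.0215579 ms; sum = 0.794831 ms.
Propagation delays (d/s per hop): 5.19048e-05, 0.00901408, 0.0102415, 0.0125 ms; sum = 0.0318075 ms.
Processing at 3 router(s): 3 × 0.49 ms = 1.47 ms.
End-to-end = 2.30 ms.

2.30 ms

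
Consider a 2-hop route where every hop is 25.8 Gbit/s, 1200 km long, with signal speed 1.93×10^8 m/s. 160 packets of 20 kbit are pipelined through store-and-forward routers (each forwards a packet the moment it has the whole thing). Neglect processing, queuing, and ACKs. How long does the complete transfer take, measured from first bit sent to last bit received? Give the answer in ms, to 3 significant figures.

Per-hop transmission t_tx = L/R = 20000/25800000000 = 0.000775194 ms.
Per-hop propagation t_prop = 1200000/193000000 = 6.21762 ms.
Pipeline fill: first packet needs 2·t_tx to clear all hops; remaining 159 packets each add one t_tx.
Total = (2+160-1)·t_tx + 2·t_prop = 161·0.000775194 + 2·6.21762 = 12.6 ms.

12.6 ms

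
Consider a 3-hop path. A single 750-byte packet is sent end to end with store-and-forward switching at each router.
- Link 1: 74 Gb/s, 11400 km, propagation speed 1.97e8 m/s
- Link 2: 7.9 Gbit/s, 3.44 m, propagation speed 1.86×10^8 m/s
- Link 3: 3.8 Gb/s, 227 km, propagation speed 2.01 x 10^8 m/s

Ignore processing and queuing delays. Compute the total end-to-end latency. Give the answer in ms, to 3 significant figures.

59.0 ms

L = 750 × 8 = 6000 bits.
Transmission delays (L/R per hop): 8.10811e-05, 0.000759494, 0.00157895 ms; sum = 0.00241952 ms.
Propagation delays (d/s per hop): 57.868, 1.84946e-05, 1.12935 ms; sum = 58.9974 ms.
End-to-end = 59.0 ms.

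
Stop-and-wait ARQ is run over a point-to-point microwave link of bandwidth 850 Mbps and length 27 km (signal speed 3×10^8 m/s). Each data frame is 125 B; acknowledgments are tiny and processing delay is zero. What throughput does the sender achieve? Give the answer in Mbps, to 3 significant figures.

t_tx = L/R = 1000/850000000 = 1.17647e-06 s.
t_prop = 27000/300000000 = 9e-05 s; RTT = 0.00018 s.
Cycle = t_tx + RTT = 0.000181176 s.
Throughput = L / cycle = 1000 / 0.000181176 = 5.52 Mbps.

5.52 Mbps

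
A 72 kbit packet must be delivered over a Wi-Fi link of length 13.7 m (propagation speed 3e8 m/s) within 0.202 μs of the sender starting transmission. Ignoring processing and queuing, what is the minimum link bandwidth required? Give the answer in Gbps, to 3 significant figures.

461 Gbps

Propagation delay = 13.7 / 300000000 = 0.0456667 μs.
Transmission budget = 0.202 − 0.0456667 = 0.156333 μs.
R ≥ L / t_tx = 72000 bits / 1.56333e-07 s = 461 Gbps.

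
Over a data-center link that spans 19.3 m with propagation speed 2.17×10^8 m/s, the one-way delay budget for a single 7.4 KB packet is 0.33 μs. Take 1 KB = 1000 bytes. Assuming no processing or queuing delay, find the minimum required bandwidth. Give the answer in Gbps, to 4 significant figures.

245.6 Gbps

L = 59200 bits.
Propagation delay = 19.3 / 217000000 = 0.0889401 μs.
Transmission budget = 0.33 − 0.0889401 = 0.24106 μs.
R ≥ L / t_tx = 59200 bits / 2.4106e-07 s = 245.6 Gbps.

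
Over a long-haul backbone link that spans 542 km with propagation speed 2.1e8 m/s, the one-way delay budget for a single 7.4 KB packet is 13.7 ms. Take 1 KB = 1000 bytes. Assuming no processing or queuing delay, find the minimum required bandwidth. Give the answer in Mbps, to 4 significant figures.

5.324 Mbps

L = 59200 bits.
Propagation delay = 542000 / 210000000 = 2.58095 ms.
Transmission budget = 13.7 − 2.58095 = 11.119 ms.
R ≥ L / t_tx = 59200 bits / 0.011119 s = 5.324 Mbps.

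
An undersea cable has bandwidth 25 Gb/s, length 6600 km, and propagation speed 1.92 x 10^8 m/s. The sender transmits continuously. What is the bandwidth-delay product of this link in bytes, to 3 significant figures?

107000000 bytes

Propagation delay = 6600000 / 192000000 = 0.034375 s.
BDP = R × t_prop = 25000000000 × 0.034375 = 859375000 bits.
In bytes: 859375000/8 = 107000000 bytes.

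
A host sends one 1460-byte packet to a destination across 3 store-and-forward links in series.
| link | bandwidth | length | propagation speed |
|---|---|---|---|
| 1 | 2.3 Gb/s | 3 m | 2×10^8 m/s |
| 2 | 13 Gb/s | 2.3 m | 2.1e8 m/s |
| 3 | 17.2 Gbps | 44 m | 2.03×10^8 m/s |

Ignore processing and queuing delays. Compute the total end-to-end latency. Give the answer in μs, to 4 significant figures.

L = 1460 × 8 = 11680 bits.
Transmission delays (L/R per hop): 5.07826, 0.898462, 0.67907 μs; sum = 6.65579 μs.
Propagation delays (d/s per hop): 0.015, 0.0109524, 0.216749 μs; sum = 0.242701 μs.
End-to-end = 6.898 μs.

6.898 μs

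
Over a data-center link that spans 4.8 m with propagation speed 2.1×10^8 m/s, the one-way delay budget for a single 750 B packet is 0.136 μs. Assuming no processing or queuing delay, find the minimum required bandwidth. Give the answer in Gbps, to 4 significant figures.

L = 6000 bits.
Propagation delay = 4.8 / 210000000 = 0.0228571 μs.
Transmission budget = 0.136 − 0.0228571 = 0.113143 μs.
R ≥ L / t_tx = 6000 bits / 1.13143e-07 s = 53.03 Gbps.

53.03 Gbps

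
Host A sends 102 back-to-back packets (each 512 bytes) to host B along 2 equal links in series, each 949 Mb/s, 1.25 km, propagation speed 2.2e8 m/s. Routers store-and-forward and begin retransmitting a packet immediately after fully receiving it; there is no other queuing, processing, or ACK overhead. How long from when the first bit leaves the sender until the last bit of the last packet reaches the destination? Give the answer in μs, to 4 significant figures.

Per-hop transmission t_tx = L/R = 4096/949000000 = 4.31612 μs.
Per-hop propagation t_prop = 1250/2.2e+08 = 5.68182 μs.
Pipeline fill: first packet needs 2·t_tx to clear all hops; remaining 101 packets each add one t_tx.
Total = (2+102-1)·t_tx + 2·t_prop = 103·4.31612 + 2·5.68182 = 455.9 μs.

455.9 μs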